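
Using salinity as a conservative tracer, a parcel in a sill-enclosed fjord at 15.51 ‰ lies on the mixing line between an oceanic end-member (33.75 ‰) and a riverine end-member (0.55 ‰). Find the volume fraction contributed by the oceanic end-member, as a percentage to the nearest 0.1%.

Let g be the oceanic fraction. Salt balance per unit volume:
g×33.75 + (1−g)×0.55 = 15.51
g = (15.51 − 0.55) / (33.75 − 0.55) = 14.96/33.2 = 0.4506

45.1%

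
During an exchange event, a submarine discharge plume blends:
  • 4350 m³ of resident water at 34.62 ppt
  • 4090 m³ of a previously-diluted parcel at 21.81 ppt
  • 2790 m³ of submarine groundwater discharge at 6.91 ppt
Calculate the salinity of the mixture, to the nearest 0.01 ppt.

Conserving salt mass:
salt = 4,350×34.62 + 4,090×21.81 + 2,790×6.91 = 150,597 + 89,202.9 + 19,278.9 = 259,078.8
volume = 4,350 + 4,090 + 2,790 = 11,230 m³
S = 259,078.8 / 11,230 = 23.0702 ppt

23.07 ppt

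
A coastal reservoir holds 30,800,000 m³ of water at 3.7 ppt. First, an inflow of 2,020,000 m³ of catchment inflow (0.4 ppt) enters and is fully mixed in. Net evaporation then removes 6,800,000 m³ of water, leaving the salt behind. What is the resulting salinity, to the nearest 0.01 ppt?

4.41 ppt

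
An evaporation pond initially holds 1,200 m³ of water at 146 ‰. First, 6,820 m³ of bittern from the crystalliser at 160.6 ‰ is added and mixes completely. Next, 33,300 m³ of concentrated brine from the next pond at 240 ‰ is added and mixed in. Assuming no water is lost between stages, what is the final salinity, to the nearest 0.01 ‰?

224.16 ‰

Conserving salt mass:
Initial salt = 1,200×146 = 175,200
After stage 1: salt = 175,200 + 6,820×160.6 = 1,270,492; volume = 8,020 m³; S = 158.415 ‰
After stage 2: salt = 1,270,492 + 33,300×240 = 9,262,492; volume = 41,320 m³
S = 9,262,492 / 41,320 = 224.1649 ‰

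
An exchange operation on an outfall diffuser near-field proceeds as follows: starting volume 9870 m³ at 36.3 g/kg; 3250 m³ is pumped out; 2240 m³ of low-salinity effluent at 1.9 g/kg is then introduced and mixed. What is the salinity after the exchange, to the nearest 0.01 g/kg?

27.60 g/kg

Remaining after removal: 6,620 m³ at 36.3 g/kg (salt = 240,306)
After addition: salt = 240,306 + 2,240×1.9 = 244,562; volume = 8,860 m³
S = 244,562 / 8,860 = 27.6029 g/kg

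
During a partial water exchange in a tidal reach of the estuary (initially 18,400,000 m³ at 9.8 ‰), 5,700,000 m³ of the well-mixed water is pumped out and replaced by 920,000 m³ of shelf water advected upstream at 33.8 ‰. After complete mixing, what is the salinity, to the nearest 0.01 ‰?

Remaining after removal: 12,700,000 m³ at 9.8 ‰ (salt = 124,460,000)
After addition: salt = 124,460,000 + 920,000×33.8 = 155,556,000; volume = 13,620,000 m³
S = 155,556,000 / 13,620,000 = 11.4211 ‰

11.42 ‰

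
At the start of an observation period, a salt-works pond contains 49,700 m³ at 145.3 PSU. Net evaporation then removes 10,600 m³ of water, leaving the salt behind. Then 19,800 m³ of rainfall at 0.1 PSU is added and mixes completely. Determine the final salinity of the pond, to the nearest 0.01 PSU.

122.64 PSU

After evaporation: salt = 49,700×145.3 = 7,221,410; volume = 49,700 − 10,600 = 39,100 m³
After mixing: salt = 7,221,410 + 19,800×0.1 = 7,223,390; volume = 39,100 + 19,800 = 58,900 m³
S = 7,223,390 / 58,900 = 122.6382 PSU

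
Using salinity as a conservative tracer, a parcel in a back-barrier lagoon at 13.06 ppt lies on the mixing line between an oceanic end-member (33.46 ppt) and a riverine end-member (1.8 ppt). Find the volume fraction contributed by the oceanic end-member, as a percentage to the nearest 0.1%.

35.6%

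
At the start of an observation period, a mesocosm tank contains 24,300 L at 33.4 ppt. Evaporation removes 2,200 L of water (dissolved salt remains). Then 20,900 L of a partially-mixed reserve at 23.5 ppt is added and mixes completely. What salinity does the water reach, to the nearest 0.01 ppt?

30.30 ppt

After evaporation: salt = 24,300×33.4 = 811,620; volume = 24,300 − 2,200 = 22,100 L
After mixing: salt = 811,620 + 20,900×23.5 = 1,302,770; volume = 22,100 + 20,900 = 43,000 L
S = 1,302,770 / 43,000 = 30.297 ppt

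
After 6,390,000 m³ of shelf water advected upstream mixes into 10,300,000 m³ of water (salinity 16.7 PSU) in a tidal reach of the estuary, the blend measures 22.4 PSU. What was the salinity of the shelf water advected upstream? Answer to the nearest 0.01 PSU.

Salt balance: 10,300,000×16.7 + 6,390,000×S = 16,690,000×22.4
172,010,000 + 6,390,000·S = 373,856,000
S = (373,856,000 − 172,010,000) / 6,390,000 = 31.5878 PSU

31.59 PSU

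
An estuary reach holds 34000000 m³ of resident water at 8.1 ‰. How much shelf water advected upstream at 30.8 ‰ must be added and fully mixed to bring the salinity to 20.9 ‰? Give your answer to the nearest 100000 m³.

44000000 m³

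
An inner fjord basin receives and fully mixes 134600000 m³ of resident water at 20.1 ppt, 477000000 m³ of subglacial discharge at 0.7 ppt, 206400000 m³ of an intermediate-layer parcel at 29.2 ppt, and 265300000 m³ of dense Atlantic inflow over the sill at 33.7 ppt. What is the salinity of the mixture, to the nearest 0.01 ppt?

Total salt / total volume:
salt = 134,600,000×20.1 + 477,000,000×0.7 + 206,400,000×29.2 + 265,300,000×33.7 = 2,705,460,000 + 333,900,000 + 6,026,880,000 + 8,940,610,000 = 18,006,850,000
volume = 134,600,000 + 477,000,000 + 206,400,000 + 265,300,000 = 1,083,300,000 m³
S = 18,006,850,000 / 1,083,300,000 = 16.6222 ppt

16.62 ppt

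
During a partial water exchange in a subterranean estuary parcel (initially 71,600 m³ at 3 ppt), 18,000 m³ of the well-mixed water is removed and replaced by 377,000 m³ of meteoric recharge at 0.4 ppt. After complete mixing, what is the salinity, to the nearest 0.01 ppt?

Remaining after removal: 53,600 m³ at 3 ppt (salt = 160,800)
After addition: salt = 160,800 + 377,000×0.4 = 311,600; volume = 430,600 m³
S = 311,600 / 430,600 = 0.7236 ppt

0.72 ppt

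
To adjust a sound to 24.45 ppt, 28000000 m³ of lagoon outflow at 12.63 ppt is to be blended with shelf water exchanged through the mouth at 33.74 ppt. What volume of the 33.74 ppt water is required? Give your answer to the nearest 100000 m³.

Salt balance: 28,000,000×12.63 + V×33.74 = (28,000,000+V)×24.45
353,640,000 + 33.74V = 684,600,000 + 24.45V
330,960,000 = 9.29V
V = 35,625,403.66 m³

35600000 m³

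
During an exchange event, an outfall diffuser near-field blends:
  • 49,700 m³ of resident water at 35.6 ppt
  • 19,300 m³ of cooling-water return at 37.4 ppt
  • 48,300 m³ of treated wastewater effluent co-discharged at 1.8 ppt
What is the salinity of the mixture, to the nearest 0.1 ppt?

By conservation of dissolved salt,
salt = 49,700×35.6 + 19,300×37.4 + 48,300×1.8 = 1,769,320 + 721,820 + 86,940 = 2,578,080
volume = 49,700 + 19,300 + 48,300 = 117,300 m³
S = 2,578,080 / 117,300 = 21.979 ppt

22.0 ppt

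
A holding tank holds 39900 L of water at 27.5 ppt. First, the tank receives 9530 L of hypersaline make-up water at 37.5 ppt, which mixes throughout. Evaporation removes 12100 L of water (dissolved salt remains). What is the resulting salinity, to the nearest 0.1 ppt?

After mixing: salt = 39,900×27.5 + 9,530×37.5 = 1,454,625; volume = 49,430 L
After evaporation: salt unchanged = 1,454,625; volume = 49,430 − 12,100 = 37,330 L
S = 1,454,625 / 37,330 = 38.9666 ppt

39.0 ppt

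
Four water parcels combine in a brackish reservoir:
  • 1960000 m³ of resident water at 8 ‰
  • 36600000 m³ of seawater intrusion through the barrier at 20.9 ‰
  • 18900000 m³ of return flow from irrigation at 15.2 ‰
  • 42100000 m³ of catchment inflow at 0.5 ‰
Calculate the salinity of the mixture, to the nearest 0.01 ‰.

Total salt / total volume:
salt = 1,960,000×8 + 36,600,000×20.9 + 18,900,000×15.2 + 42,100,000×0.5 = 15,680,000 + 764,940,000 + 287,280,000 + 21,050,000 = 1,088,950,000
volume = 1,960,000 + 36,600,000 + 18,900,000 + 42,100,000 = 99,560,000 m³
S = 1,088,950,000 / 99,560,000 = 10.9376 ‰

10.94 ‰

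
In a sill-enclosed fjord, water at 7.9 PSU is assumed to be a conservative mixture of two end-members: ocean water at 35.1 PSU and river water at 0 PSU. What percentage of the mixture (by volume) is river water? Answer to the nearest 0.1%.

77.5%

Let f be the freshwater fraction. Salt balance per unit volume:
f×0 + (1−f)×35.1 = 7.9
f = (35.1 − 7.9) / (35.1 − 0) = 27.2/35.1 = 0.7749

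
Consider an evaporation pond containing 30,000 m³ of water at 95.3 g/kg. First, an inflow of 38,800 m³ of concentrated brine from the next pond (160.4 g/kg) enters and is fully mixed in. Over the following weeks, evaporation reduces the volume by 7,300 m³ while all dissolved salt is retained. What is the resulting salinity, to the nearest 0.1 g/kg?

147.7 g/kg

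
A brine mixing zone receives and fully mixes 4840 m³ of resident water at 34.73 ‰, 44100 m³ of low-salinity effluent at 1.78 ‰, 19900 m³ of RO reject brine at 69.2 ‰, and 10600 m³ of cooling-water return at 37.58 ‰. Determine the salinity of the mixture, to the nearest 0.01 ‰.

25.45 ‰

Mass of salt is conserved:
salt = 4,840×34.73 + 44,100×1.78 + 19,900×69.2 + 10,600×37.58 = 168,093.2 + 78,498 + 1,377,080 + 398,348 = 2,022,019.2
volume = 4,840 + 44,100 + 19,900 + 10,600 = 79,440 m³
S = 2,022,019.2 / 79,440 = 25.4534 ‰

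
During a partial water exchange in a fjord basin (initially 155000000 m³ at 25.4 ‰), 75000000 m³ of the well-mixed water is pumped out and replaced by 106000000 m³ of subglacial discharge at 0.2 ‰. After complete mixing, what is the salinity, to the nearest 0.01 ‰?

11.04 ‰

Remaining after removal: 80,000,000 m³ at 25.4 ‰ (salt = 2,032,000,000)
After addition: salt = 2,032,000,000 + 106,000,000×0.2 = 2,053,200,000; volume = 186,000,000 m³
S = 2,053,200,000 / 186,000,000 = 11.0387 ‰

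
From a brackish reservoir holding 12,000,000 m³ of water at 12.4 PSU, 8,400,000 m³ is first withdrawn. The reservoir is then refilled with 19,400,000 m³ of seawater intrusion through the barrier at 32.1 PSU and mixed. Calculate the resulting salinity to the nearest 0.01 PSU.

29.02 PSU

Remaining after removal: 3,600,000 m³ at 12.4 PSU (salt = 44,640,000)
After addition: salt = 44,640,000 + 19,400,000×32.1 = 667,380,000; volume = 23,000,000 m³
S = 667,380,000 / 23,000,000 = 29.0165 PSU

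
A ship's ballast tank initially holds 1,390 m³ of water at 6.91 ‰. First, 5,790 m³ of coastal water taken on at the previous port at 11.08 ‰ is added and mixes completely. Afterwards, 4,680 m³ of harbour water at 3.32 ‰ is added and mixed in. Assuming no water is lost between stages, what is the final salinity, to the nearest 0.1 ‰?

7.5 ‰

Conserving salt mass:
Initial salt = 1,390×6.91 = 9,604.9
After stage 1: salt = 9,604.9 + 5,790×11.08 = 73,758.1; volume = 7,180 m³; S = 10.273 ‰
After stage 2: salt = 73,758.1 + 4,680×3.32 = 89,295.7; volume = 11,860 m³
S = 89,295.7 / 11,860 = 7.5291 ‰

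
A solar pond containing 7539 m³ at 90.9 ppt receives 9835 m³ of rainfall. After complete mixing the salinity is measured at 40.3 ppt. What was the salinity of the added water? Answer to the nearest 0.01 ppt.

Salt balance: 7,539×90.9 + 9,835×S = 17,374×40.3
685,295.1 + 9,835·S = 700,172.2
S = (700,172.2 − 685,295.1) / 9,835 = 1.5127 ppt

1.51 ppt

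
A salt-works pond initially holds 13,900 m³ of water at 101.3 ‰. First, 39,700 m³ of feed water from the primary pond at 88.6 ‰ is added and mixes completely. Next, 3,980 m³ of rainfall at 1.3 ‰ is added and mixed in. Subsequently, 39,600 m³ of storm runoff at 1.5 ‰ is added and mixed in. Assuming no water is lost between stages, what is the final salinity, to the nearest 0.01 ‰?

51.35 ‰

Weighted by volume,
Initial salt = 13,900×101.3 = 1,408,070
After stage 1: salt = 1,408,070 + 39,700×88.6 = 4,925,490; volume = 53,600 m³; S = 91.893 ‰
After stage 2: salt = 4,925,490 + 3,980×1.3 = 4,930,664; volume = 57,580 m³; S = 85.632 ‰
After stage 3: salt = 4,930,664 + 39,600×1.5 = 4,990,064; volume = 97,180 m³
S = 4,990,064 / 97,180 = 51.3487 ‰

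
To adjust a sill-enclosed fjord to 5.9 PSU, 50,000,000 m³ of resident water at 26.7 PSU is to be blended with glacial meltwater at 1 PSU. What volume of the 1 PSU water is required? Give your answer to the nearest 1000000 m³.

212000000 m³

Salt balance: 50,000,000×26.7 + V×1 = (50,000,000+V)×5.9
1,335,000,000 + 1V = 295,000,000 + 5.9V
1,040,000,000 = 4.9V
V = 212,244,897.96 m³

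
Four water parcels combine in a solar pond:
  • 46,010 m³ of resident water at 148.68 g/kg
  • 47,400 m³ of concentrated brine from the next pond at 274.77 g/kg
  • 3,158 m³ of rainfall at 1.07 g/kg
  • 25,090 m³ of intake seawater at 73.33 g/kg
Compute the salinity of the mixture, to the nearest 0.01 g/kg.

178.44 g/kg

By conservation of dissolved salt,
salt = 46,010×148.68 + 47,400×274.77 + 3,158×1.07 + 25,090×73.33 = 6,840,766.8 + 13,024,098 + 3,379.06 + 1,839,849.7 = 21,708,093.56
volume = 46,010 + 47,400 + 3,158 + 25,090 = 121,658 m³
S = 21,708,093.56 / 121,658 = 178.4354 g/kg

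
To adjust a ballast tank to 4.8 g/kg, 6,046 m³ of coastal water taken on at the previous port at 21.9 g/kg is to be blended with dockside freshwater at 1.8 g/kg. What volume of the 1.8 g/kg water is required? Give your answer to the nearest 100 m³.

34500 m³

Salt balance: 6,046×21.9 + V×1.8 = (6,046+V)×4.8
132,407.4 + 1.8V = 29,020.8 + 4.8V
103,386.6 = 3V
V = 34,462.2 m³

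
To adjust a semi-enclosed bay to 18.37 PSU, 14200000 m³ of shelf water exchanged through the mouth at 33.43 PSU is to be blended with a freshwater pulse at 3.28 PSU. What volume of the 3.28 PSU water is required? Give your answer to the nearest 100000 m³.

Salt balance: 14,200,000×33.43 + V×3.28 = (14,200,000+V)×18.37
474,706,000 + 3.28V = 260,854,000 + 18.37V
213,852,000 = 15.09V
V = 14,171,769.38 m³

14200000 m³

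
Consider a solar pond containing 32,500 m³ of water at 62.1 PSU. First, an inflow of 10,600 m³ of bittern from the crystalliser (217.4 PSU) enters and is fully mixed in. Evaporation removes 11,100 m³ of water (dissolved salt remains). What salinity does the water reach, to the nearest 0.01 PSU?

After mixing: salt = 32,500×62.1 + 10,600×217.4 = 4,322,690; volume = 43,100 m³
After evaporation: salt unchanged = 4,322,690; volume = 43,100 − 11,100 = 32,000 m³
S = 4,322,690 / 32,000 = 135.0841 PSU

135.08 PSU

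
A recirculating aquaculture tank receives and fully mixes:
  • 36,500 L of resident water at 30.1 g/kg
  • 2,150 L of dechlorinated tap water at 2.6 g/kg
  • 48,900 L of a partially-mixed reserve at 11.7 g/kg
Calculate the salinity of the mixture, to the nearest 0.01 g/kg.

Salt balance:
salt = 36,500×30.1 + 2,150×2.6 + 48,900×11.7 = 1,098,650 + 5,590 + 572,130 = 1,676,370
volume = 36,500 + 2,150 + 48,900 = 87,550 L
S = 1,676,370 / 87,550 = 19.1476 g/kg

19.15 g/kg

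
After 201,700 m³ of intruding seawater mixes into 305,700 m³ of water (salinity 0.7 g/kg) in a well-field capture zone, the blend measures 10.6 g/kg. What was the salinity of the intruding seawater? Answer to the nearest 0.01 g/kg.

25.60 g/kg

Salt balance: 305,700×0.7 + 201,700×S = 507,400×10.6
213,990 + 201,700·S = 5,378,440
S = (5,378,440 − 213,990) / 201,700 = 25.6046 g/kg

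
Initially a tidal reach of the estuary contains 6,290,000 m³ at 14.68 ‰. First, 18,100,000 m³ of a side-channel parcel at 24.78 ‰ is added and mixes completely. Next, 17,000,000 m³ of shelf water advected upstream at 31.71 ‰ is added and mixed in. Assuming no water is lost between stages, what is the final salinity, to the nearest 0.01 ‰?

26.09 ‰

Conserving salt mass:
Initial salt = 6,290,000×14.68 = 92,337,200
After stage 1: salt = 92,337,200 + 18,100,000×24.78 = 540,855,200; volume = 24,390,000 m³; S = 22.175 ‰
After stage 2: salt = 540,855,200 + 17,000,000×31.71 = 1,079,925,200; volume = 41,390,000 m³
S = 1,079,925,200 / 41,390,000 = 26.0915 ‰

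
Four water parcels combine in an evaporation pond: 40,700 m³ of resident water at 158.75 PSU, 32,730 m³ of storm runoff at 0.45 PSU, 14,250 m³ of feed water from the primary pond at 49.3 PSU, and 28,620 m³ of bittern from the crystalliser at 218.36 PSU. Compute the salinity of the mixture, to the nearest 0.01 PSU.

Mass of salt is conserved:
salt = 40,700×158.75 + 32,730×0.45 + 14,250×49.3 + 28,620×218.36 = 6,461,125 + 14,728.5 + 702,525 + 6,249,463.2 = 13,427,841.7
volume = 40,700 + 32,730 + 14,250 + 28,620 = 116,300 m³
S = 13,427,841.7 / 116,300 = 115.4587 PSU

115.46 PSU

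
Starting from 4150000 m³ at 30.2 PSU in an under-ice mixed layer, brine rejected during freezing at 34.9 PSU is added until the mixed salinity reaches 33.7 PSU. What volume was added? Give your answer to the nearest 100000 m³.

12100000 m³

Salt balance: 4,150,000×30.2 + V×34.9 = (4,150,000+V)×33.7
125,330,000 + 34.9V = 139,855,000 + 33.7V
14,525,000 = 1.2V
V = 12,104,166.67 m³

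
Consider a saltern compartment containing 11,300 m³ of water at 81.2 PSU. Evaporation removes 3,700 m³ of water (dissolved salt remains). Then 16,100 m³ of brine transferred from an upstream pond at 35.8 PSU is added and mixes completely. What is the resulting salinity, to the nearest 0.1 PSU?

63.0 PSU

After evaporation: salt = 11,300×81.2 = 917,560; volume = 11,300 − 3,700 = 7,600 m³
After mixing: salt = 917,560 + 16,100×35.8 = 1,493,940; volume = 7,600 + 16,100 = 23,700 m³
S = 1,493,940 / 23,700 = 63.0354 PSU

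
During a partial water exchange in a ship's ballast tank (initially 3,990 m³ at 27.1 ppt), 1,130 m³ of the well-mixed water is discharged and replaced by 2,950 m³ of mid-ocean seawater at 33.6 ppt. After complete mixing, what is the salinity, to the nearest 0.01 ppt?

30.40 ppt

Remaining after removal: 2,860 m³ at 27.1 ppt (salt = 77,506)
After addition: salt = 77,506 + 2,950×33.6 = 176,626; volume = 5,810 m³
S = 176,626 / 5,810 = 30.4003 ppt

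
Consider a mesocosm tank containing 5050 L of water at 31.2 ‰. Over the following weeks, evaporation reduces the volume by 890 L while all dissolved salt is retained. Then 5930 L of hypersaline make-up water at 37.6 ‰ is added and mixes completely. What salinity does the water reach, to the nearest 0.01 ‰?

37.71 ‰

After evaporation: salt = 5,050×31.2 = 157,560; volume = 5,050 − 890 = 4,160 L
After mixing: salt = 157,560 + 5,930×37.6 = 380,528; volume = 4,160 + 5,930 = 10,090 L
S = 380,528 / 10,090 = 37.7134 ‰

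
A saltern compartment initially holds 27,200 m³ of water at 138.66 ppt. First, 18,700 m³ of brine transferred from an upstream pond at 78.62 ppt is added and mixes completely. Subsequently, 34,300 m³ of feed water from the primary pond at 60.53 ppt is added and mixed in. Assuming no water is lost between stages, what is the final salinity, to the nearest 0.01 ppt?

91.25 ppt

Total salt / total volume:
Initial salt = 27,200×138.66 = 3,771,552
After stage 1: salt = 3,771,552 + 18,700×78.62 = 5,241,746; volume = 45,900 m³; S = 114.199 ppt
After stage 2: salt = 5,241,746 + 34,300×60.53 = 7,317,925; volume = 80,200 m³
S = 7,317,925 / 80,200 = 91.2459 ppt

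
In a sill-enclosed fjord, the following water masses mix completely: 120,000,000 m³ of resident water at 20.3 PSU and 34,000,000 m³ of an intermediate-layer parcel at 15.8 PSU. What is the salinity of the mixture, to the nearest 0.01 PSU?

19.31 PSU

Salt balance:
salt = 120,000,000×20.3 + 34,000,000×15.8 = 2,436,000,000 + 537,200,000 = 2,973,200,000
volume = 120,000,000 + 34,000,000 = 154,000,000 m³
S = 2,973,200,000 / 154,000,000 = 19.3065 PSU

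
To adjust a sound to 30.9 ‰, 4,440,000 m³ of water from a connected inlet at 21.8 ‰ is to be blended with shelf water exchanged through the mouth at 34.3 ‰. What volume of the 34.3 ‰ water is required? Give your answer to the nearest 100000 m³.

11900000 m³

Salt balance: 4,440,000×21.8 + V×34.3 = (4,440,000+V)×30.9
96,792,000 + 34.3V = 137,196,000 + 30.9V
40,404,000 = 3.4V
V = 11,883,529.41 m³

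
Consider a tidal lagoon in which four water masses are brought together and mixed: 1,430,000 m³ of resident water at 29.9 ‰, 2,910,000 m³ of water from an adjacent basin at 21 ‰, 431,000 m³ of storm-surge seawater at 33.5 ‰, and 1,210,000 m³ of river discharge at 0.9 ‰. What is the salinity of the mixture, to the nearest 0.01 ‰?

Total salt / total volume:
salt = 1,430,000×29.9 + 2,910,000×21 + 431,000×33.5 + 1,210,000×0.9 = 42,757,000 + 61,110,000 + 14,438,500 + 1,089,000 = 119,394,500
volume = 1,430,000 + 2,910,000 + 431,000 + 1,210,000 = 5,981,000 m³
S = 119,394,500 / 5,981,000 = 19.9623 ‰

19.96 ‰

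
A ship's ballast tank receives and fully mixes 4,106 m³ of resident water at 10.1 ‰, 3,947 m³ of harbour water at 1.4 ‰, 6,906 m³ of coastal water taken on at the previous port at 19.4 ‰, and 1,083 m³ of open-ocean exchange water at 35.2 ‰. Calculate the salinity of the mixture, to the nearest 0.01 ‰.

13.66 ‰

Mass of salt is conserved:
salt = 4,106×10.1 + 3,947×1.4 + 6,906×19.4 + 1,083×35.2 = 41,470.6 + 5,525.8 + 133,976.4 + 38,121.6 = 219,094.4
volume = 4,106 + 3,947 + 6,906 + 1,083 = 16,042 m³
S = 219,094.4 / 16,042 = 13.6575 ‰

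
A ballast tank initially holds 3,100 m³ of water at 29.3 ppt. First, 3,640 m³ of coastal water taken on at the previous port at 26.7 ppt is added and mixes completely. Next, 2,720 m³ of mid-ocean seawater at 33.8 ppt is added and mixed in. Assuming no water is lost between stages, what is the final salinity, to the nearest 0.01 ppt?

29.59 ppt

Weighted by volume,
Initial salt = 3,100×29.3 = 90,830
After stage 1: salt = 90,830 + 3,640×26.7 = 188,018; volume = 6,740 m³; S = 27.896 ppt
After stage 2: salt = 188,018 + 2,720×33.8 = 279,954; volume = 9,460 m³
S = 279,954 / 9,460 = 29.5934 ppt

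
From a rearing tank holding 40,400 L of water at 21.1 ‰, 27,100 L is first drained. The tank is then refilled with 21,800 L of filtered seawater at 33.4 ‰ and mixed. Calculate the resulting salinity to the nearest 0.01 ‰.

Remaining after removal: 13,300 L at 21.1 ‰ (salt = 280,630)
After addition: salt = 280,630 + 21,800×33.4 = 1,008,750; volume = 35,100 L
S = 1,008,750 / 35,100 = 28.7393 ‰

28.74 ‰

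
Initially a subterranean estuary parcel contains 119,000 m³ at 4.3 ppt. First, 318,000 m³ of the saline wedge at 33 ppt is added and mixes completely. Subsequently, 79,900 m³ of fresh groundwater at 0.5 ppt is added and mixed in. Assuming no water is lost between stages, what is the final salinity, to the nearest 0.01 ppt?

Salt balance:
Initial salt = 119,000×4.3 = 511,700
After stage 1: salt = 511,700 + 318,000×33 = 11,005,700; volume = 437,000 m³; S = 25.185 ppt
After stage 2: salt = 11,005,700 + 79,900×0.5 = 11,045,650; volume = 516,900 m³
S = 11,045,650 / 516,900 = 21.369 ppt

21.37 ppt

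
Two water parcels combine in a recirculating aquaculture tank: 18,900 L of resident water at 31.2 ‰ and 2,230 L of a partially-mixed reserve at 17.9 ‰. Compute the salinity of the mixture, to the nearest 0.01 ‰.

Mass of salt is conserved:
salt = 18,900×31.2 + 2,230×17.9 = 589,680 + 39,917 = 629,597
volume = 18,900 + 2,230 = 21,130 L
S = 629,597 / 21,130 = 29.7964 ‰

29.80 ‰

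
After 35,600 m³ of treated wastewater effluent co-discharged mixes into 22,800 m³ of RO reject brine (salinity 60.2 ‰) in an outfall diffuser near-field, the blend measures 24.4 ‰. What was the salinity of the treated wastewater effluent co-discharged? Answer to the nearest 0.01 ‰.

Salt balance: 22,800×60.2 + 35,600×S = 58,400×24.4
1,372,560 + 35,600·S = 1,424,960
S = (1,424,960 − 1,372,560) / 35,600 = 1.4719 ‰

1.47 ‰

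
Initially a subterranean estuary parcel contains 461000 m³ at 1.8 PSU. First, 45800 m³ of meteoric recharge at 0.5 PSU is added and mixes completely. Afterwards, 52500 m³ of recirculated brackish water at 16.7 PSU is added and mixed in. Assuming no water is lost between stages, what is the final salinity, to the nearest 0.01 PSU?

3.09 PSU

Conserving salt mass:
Initial salt = 461,000×1.8 = 829,800
After stage 1: salt = 829,800 + 45,800×0.5 = 852,700; volume = 506,800 m³; S = 1.683 PSU
After stage 2: salt = 852,700 + 52,500×16.7 = 1,729,450; volume = 559,300 m³
S = 1,729,450 / 559,300 = 3.0922 PSU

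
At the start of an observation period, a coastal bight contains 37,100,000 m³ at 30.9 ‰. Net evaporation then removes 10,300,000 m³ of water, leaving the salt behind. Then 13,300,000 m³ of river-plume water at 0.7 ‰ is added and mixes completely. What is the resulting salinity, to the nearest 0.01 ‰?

28.82 ‰

After evaporation: salt = 37,100,000×30.9 = 1,146,390,000; volume = 37,100,000 − 10,300,000 = 26,800,000 m³
After mixing: salt = 1,146,390,000 + 13,300,000×0.7 = 1,155,700,000; volume = 26,800,000 + 13,300,000 = 40,100,000 m³
S = 1,155,700,000 / 40,100,000 = 28.8204 ‰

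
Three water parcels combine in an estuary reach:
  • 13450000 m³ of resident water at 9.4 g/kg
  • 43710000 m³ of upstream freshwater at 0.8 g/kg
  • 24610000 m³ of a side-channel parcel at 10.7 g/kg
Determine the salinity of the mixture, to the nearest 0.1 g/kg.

5.2 g/kg

By conservation of dissolved salt,
salt = 13,450,000×9.4 + 43,710,000×0.8 + 24,610,000×10.7 = 126,430,000 + 34,968,000 + 263,327,000 = 424,725,000
volume = 13,450,000 + 43,710,000 + 24,610,000 = 81,770,000 m³
S = 424,725,000 / 81,770,000 = 5.194 g/kg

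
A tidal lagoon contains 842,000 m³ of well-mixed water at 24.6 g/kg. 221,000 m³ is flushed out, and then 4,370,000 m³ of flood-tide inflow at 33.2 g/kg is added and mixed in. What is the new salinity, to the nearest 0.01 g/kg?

Remaining after removal: 621,000 m³ at 24.6 g/kg (salt = 15,276,600)
After addition: salt = 15,276,600 + 4,370,000×33.2 = 160,360,600; volume = 4,991,000 m³
S = 160,360,600 / 4,991,000 = 32.13 g/kg

32.13 g/kg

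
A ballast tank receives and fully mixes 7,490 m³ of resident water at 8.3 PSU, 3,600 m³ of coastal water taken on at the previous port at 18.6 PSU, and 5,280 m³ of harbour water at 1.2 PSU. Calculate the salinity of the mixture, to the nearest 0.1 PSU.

8.3 PSU

Mass of salt is conserved:
salt = 7,490×8.3 + 3,600×18.6 + 5,280×1.2 = 62,167 + 66,960 + 6,336 = 135,463
volume = 7,490 + 3,600 + 5,280 = 16,370 m³
S = 135,463 / 16,370 = 8.275 PSU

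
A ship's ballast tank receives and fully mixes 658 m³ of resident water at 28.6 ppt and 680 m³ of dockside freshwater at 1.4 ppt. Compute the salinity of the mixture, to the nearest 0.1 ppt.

By conservation of dissolved salt,
salt = 658×28.6 + 680×1.4 = 18,818.8 + 952 = 19,770.8
volume = 658 + 680 = 1,338 m³
S = 19,770.8 / 1,338 = 14.776 ppt

14.8 ppt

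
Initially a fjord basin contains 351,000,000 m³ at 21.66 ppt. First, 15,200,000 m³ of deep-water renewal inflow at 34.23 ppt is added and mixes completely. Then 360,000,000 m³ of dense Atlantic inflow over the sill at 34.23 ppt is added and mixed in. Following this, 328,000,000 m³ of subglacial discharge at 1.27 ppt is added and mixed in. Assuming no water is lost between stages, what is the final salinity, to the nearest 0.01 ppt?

19.79 ppt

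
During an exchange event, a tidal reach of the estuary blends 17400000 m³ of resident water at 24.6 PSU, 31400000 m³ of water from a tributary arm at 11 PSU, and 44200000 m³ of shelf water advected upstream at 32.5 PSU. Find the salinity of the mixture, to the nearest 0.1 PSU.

By conservation of dissolved salt,
salt = 17,400,000×24.6 + 31,400,000×11 + 44,200,000×32.5 = 428,040,000 + 345,400,000 + 1,436,500,000 = 2,209,940,000
volume = 17,400,000 + 31,400,000 + 44,200,000 = 93,000,000 m³
S = 2,209,940,000 / 93,000,000 = 23.763 PSU

23.8 PSU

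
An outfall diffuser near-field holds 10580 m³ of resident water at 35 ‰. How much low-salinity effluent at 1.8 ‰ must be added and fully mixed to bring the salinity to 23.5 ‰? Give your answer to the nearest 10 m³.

Salt balance: 10,580×35 + V×1.8 = (10,580+V)×23.5
370,300 + 1.8V = 248,630 + 23.5V
121,670 = 21.7V
V = 5,606.91 m³

5610 m³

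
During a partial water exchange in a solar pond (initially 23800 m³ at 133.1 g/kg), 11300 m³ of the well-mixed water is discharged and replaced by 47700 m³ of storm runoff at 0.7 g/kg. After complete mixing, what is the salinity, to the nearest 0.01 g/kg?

28.19 g/kg

Remaining after removal: 12,500 m³ at 133.1 g/kg (salt = 1,663,750)
After addition: salt = 1,663,750 + 47,700×0.7 = 1,697,140; volume = 60,200 m³
S = 1,697,140 / 60,200 = 28.1917 g/kg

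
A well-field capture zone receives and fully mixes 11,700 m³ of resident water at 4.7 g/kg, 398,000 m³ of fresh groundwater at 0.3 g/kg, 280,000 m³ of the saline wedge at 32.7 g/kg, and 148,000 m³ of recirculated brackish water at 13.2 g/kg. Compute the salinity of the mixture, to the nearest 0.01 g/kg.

Conserving salt mass:
salt = 11,700×4.7 + 398,000×0.3 + 280,000×32.7 + 148,000×13.2 = 54,990 + 119,400 + 9,156,000 + 1,953,600 = 11,283,990
volume = 11,700 + 398,000 + 280,000 + 148,000 = 837,700 m³
S = 11,283,990 / 837,700 = 13.4702 g/kg

13.47 g/kg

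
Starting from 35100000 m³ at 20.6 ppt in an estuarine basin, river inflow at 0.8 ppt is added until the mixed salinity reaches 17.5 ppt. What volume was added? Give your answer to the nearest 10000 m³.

Salt balance: 35,100,000×20.6 + V×0.8 = (35,100,000+V)×17.5
723,060,000 + 0.8V = 614,250,000 + 17.5V
108,810,000 = 16.7V
V = 6,515,568.86 m³

6520000 m³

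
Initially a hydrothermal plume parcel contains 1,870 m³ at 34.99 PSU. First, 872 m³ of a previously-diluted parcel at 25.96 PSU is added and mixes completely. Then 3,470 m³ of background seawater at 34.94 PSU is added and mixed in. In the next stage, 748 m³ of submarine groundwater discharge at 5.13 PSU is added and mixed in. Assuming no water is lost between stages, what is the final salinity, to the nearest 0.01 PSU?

30.62 PSU

By conservation of dissolved salt,
Initial salt = 1,870×34.99 = 65,431.3
After stage 1: salt = 65,431.3 + 872×25.96 = 88,068.42; volume = 2,742 m³; S = 32.118 PSU
After stage 2: salt = 88,068.42 + 3,470×34.94 = 209,310.22; volume = 6,212 m³; S = 33.694 PSU
After stage 3: salt = 209,310.22 + 748×5.13 = 213,147.46; volume = 6,960 m³
S = 213,147.46 / 6,960 = 30.6246 PSU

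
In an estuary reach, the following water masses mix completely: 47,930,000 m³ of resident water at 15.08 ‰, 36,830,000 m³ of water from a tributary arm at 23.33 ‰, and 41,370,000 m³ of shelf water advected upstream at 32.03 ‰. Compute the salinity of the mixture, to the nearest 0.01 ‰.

23.05 ‰

Mass of salt is conserved:
salt = 47,930,000×15.08 + 36,830,000×23.33 + 41,370,000×32.03 = 722,784,400 + 859,243,900 + 1,325,081,100 = 2,907,109,400
volume = 47,930,000 + 36,830,000 + 41,370,000 = 126,130,000 m³
S = 2,907,109,400 / 126,130,000 = 23.0485 ‰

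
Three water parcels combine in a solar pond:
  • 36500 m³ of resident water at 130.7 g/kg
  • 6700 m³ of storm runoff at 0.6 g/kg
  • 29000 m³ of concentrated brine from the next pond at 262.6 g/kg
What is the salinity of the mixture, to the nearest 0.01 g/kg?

171.61 g/kg

Conserving salt mass:
salt = 36,500×130.7 + 6,700×0.6 + 29,000×262.6 = 4,770,550 + 4,020 + 7,615,400 = 12,389,970
volume = 36,500 + 6,700 + 29,000 = 72,200 m³
S = 12,389,970 / 72,200 = 171.6062 g/kg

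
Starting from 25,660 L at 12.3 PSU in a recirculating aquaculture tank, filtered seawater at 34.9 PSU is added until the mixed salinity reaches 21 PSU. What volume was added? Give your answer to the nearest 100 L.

Salt balance: 25,660×12.3 + V×34.9 = (25,660+V)×21
315,618 + 34.9V = 538,860 + 21V
223,242 = 13.9V
V = 16,060.58 L

16100 L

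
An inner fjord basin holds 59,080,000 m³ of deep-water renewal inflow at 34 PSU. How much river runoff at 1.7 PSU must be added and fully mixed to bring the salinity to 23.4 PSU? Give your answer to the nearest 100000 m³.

28900000 m³

Salt balance: 59,080,000×34 + V×1.7 = (59,080,000+V)×23.4
2,008,720,000 + 1.7V = 1,382,472,000 + 23.4V
626,248,000 = 21.7V
V = 28,859,354.84 m³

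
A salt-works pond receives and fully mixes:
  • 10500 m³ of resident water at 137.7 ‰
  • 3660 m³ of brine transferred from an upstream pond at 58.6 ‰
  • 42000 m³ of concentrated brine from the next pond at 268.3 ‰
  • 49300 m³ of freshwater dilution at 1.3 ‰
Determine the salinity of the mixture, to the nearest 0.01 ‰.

Conserving salt mass:
salt = 10,500×137.7 + 3,660×58.6 + 42,000×268.3 + 49,300×1.3 = 1,445,850 + 214,476 + 11,268,600 + 64,090 = 12,993,016
volume = 10,500 + 3,660 + 42,000 + 49,300 = 105,460 m³
S = 12,993,016 / 105,460 = 123.2033 ‰

123.20 ‰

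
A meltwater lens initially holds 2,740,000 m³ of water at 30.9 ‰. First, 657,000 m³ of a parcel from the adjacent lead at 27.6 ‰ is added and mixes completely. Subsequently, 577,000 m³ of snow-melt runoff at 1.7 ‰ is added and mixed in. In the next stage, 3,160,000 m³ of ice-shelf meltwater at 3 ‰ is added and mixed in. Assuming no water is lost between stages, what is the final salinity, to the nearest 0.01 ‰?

15.88 ‰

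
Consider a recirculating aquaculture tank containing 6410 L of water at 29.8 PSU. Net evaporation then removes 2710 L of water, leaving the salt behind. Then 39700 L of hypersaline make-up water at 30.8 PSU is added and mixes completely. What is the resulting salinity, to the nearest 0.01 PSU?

After evaporation: salt = 6,410×29.8 = 191,018; volume = 6,410 − 2,710 = 3,700 L
After mixing: salt = 191,018 + 39,700×30.8 = 1,413,778; volume = 3,700 + 39,700 = 43,400 L
S = 1,413,778 / 43,400 = 32.5755 PSU

32.58 PSU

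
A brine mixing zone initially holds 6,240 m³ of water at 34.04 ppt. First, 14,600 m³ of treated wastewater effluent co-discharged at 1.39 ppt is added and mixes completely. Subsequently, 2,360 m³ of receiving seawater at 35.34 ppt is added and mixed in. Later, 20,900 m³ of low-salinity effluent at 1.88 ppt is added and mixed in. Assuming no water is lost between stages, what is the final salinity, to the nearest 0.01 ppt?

8.06 ppt

Conserving salt mass:
Initial salt = 6,240×34.04 = 212,409.6
After stage 1: salt = 212,409.6 + 14,600×1.39 = 232,703.6; volume = 20,840 m³; S = 11.166 ppt
After stage 2: salt = 232,703.6 + 2,360×35.34 = 316,106; volume = 23,200 m³; S = 13.625 ppt
After stage 3: salt = 316,106 + 20,900×1.88 = 355,398; volume = 44,100 m³
S = 355,398 / 44,100 = 8.0589 ppt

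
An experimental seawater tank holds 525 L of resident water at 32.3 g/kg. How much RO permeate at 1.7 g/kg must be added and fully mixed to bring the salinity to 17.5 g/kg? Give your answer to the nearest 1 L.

Salt balance: 525×32.3 + V×1.7 = (525+V)×17.5
16,957.5 + 1.7V = 9,187.5 + 17.5V
7,770 = 15.8V
V = 491.77 L

492 L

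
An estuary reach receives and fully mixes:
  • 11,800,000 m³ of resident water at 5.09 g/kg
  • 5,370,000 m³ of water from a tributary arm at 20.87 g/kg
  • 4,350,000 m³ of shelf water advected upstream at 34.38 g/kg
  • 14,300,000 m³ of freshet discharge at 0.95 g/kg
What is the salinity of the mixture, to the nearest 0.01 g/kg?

Mass of salt is conserved:
salt = 11,800,000×5.09 + 5,370,000×20.87 + 4,350,000×34.38 + 14,300,000×0.95 = 60,062,000 + 112,071,900 + 149,553,000 + 13,585,000 = 335,271,900
volume = 11,800,000 + 5,370,000 + 4,350,000 + 14,300,000 = 35,820,000 m³
S = 335,271,900 / 35,820,000 = 9.3599 g/kg

9.36 g/kg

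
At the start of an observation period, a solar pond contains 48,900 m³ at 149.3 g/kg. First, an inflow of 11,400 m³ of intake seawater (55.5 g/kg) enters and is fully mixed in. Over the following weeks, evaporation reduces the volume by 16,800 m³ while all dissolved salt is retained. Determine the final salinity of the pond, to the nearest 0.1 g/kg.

After mixing: salt = 48,900×149.3 + 11,400×55.5 = 7,933,470; volume = 60,300 m³
After evaporation: salt unchanged = 7,933,470; volume = 60,300 − 16,800 = 43,500 m³
S = 7,933,470 / 43,500 = 182.3786 g/kg

182.4 g/kg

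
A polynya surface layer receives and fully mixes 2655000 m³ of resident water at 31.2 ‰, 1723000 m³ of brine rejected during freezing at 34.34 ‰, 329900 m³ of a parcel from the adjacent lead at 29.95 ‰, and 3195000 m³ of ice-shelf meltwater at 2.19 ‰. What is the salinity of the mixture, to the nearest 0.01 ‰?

20.10 ‰

Weighted by volume,
salt = 2,655,000×31.2 + 1,723,000×34.34 + 329,900×29.95 + 3,195,000×2.19 = 82,836,000 + 59,167,820 + 9,880,505 + 6,997,050 = 158,881,375
volume = 2,655,000 + 1,723,000 + 329,900 + 3,195,000 = 7,902,900 m³
S = 158,881,375 / 7,902,900 = 20.1042 ‰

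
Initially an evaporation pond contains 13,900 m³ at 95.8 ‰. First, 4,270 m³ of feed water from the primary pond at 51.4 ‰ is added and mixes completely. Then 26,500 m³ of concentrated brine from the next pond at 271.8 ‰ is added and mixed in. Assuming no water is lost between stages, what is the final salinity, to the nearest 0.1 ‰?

196.0 ‰

Mass of salt is conserved:
Initial salt = 13,900×95.8 = 1,331,620
After stage 1: salt = 1,331,620 + 4,270×51.4 = 1,551,098; volume = 18,170 m³; S = 85.366 ‰
After stage 2: salt = 1,551,098 + 26,500×271.8 = 8,753,798; volume = 44,670 m³
S = 8,753,798 / 44,670 = 195.9659 ‰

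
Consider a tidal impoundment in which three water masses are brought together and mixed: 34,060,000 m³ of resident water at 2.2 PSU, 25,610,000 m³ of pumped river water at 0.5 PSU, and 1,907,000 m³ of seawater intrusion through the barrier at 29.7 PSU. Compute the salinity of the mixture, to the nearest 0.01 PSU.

2.34 PSU

Weighted by volume,
salt = 34,060,000×2.2 + 25,610,000×0.5 + 1,907,000×29.7 = 74,932,000 + 12,805,000 + 56,637,900 = 144,374,900
volume = 34,060,000 + 25,610,000 + 1,907,000 = 61,577,000 m³
S = 144,374,900 / 61,577,000 = 2.3446 PSU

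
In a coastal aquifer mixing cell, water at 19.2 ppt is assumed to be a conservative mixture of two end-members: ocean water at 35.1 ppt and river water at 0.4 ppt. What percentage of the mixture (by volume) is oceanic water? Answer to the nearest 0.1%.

Let g be the oceanic fraction. Salt balance per unit volume:
g×35.1 + (1−g)×0.4 = 19.2
g = (19.2 − 0.4) / (35.1 − 0.4) = 18.8/34.7 = 0.5418

54.2%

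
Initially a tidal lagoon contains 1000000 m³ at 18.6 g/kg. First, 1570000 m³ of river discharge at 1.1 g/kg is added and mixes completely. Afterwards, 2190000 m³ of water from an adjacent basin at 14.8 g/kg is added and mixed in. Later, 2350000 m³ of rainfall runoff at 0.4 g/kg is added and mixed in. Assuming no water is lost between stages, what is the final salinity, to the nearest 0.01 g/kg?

Salt balance:
Initial salt = 1,000,000×18.6 = 18,600,000
After stage 1: salt = 18,600,000 + 1,570,000×1.1 = 20,327,000; volume = 2,570,000 m³; S = 7.909 g/kg
After stage 2: salt = 20,327,000 + 2,190,000×14.8 = 52,739,000; volume = 4,760,000 m³; S = 11.08 g/kg
After stage 3: salt = 52,739,000 + 2,350,000×0.4 = 53,679,000; volume = 7,110,000 m³
S = 53,679,000 / 7,110,000 = 7.5498 g/kg

7.55 g/kg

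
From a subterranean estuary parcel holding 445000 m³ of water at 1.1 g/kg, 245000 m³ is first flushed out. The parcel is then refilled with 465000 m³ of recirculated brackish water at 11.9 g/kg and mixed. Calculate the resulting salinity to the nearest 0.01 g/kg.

8.65 g/kg

Remaining after removal: 200,000 m³ at 1.1 g/kg (salt = 220,000)
After addition: salt = 220,000 + 465,000×11.9 = 5,753,500; volume = 665,000 m³
S = 5,753,500 / 665,000 = 8.6519 g/kg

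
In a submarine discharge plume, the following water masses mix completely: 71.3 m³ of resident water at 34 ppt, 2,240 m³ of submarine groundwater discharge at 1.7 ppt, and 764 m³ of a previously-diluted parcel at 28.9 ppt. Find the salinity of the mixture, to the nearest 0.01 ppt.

9.21 ppt

Salt balance:
salt = 71.3×34 + 2,240×1.7 + 764×28.9 = 2,424.2 + 3,808 + 22,079.6 = 28,311.8
volume = 71.3 + 2,240 + 764 = 3,075.3 m³
S = 28,311.8 / 3,075.3 = 9.2062 ppt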